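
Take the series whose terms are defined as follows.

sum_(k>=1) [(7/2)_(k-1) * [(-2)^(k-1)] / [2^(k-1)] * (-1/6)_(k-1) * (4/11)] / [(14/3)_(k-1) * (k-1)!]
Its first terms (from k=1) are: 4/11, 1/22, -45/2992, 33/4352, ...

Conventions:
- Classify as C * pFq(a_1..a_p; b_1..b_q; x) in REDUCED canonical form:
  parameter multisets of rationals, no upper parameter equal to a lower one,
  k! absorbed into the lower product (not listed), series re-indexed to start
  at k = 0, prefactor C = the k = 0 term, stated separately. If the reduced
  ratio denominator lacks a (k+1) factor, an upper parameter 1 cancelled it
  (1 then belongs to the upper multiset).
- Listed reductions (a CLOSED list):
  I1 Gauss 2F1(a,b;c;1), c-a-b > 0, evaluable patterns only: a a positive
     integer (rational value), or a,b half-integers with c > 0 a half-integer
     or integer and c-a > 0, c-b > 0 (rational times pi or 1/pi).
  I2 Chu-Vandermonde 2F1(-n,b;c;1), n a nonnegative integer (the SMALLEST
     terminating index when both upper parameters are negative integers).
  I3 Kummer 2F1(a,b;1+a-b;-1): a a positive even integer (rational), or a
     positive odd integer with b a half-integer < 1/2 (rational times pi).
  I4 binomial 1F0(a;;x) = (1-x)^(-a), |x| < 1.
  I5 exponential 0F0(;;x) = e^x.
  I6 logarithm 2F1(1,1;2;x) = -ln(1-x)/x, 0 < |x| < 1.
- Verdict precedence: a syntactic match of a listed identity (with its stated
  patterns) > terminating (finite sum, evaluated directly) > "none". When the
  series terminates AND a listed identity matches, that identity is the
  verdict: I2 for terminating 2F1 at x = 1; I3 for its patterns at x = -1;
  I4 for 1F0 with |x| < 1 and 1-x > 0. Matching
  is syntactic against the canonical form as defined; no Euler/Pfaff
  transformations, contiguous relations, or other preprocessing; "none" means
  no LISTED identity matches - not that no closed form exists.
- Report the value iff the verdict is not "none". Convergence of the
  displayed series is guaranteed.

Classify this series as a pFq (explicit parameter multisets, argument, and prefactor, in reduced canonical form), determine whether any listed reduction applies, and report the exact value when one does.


x = -1 here; the reduced form reads 2F1, upper {-1/6, 7/2}, lower {14/3}, C = 4/11. Verdict: none. Every listed pattern misses the 2F1 form at -1, upper {-1/6, 7/2}.

Key step: t_0 being 4/11, the two k-th powers (C = 4/11, x = -1) combine into one argument.
Step ratio: r(k) = (-1) * (k-1/6) (k+7/2) / [(k+14/3) (k+1)] ; factor over Q: parameters, x = (-1), and C = 4/11.


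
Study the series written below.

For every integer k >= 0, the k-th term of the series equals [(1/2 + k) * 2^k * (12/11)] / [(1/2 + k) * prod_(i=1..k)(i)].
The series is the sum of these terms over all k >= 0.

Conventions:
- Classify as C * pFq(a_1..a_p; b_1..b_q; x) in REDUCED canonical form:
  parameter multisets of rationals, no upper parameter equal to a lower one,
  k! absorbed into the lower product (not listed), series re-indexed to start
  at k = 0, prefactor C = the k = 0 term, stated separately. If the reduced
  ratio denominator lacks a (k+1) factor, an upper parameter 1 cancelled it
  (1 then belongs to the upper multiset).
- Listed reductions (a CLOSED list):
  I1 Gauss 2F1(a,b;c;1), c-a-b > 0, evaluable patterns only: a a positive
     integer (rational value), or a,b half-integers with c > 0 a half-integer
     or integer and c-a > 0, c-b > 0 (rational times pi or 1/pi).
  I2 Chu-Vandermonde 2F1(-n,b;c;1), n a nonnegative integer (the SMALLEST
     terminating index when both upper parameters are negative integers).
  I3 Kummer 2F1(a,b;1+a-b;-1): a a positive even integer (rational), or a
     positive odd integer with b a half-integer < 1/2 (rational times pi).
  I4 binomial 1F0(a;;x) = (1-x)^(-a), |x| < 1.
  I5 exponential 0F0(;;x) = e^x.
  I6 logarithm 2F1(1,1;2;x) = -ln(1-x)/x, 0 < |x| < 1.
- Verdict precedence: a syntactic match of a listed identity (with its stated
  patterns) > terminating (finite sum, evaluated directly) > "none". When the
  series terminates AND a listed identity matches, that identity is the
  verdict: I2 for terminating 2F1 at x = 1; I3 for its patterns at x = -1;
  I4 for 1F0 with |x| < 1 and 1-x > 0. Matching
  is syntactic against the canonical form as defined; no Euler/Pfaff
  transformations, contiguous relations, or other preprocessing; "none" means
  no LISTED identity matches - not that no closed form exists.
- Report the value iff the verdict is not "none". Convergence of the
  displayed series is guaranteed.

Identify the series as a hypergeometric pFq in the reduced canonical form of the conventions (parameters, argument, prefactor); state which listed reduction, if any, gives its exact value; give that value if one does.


First insight: t_0 being 12/11, the product of the first k integers (C = 12/11, x = 2) is k!.
Term ratio: r(k) = 2 * 1 / [(k+1)] - rational; roots negated = parameters, x = 2, C = 12/11.

Canonical form: C = 12/11 times 0F0 with upper {-}, lower {-}, x = 2. Verdict: the I5 exponential reduction applies (the 0F0 exponential series at x = 2). Value: (12/11) * e^(2).


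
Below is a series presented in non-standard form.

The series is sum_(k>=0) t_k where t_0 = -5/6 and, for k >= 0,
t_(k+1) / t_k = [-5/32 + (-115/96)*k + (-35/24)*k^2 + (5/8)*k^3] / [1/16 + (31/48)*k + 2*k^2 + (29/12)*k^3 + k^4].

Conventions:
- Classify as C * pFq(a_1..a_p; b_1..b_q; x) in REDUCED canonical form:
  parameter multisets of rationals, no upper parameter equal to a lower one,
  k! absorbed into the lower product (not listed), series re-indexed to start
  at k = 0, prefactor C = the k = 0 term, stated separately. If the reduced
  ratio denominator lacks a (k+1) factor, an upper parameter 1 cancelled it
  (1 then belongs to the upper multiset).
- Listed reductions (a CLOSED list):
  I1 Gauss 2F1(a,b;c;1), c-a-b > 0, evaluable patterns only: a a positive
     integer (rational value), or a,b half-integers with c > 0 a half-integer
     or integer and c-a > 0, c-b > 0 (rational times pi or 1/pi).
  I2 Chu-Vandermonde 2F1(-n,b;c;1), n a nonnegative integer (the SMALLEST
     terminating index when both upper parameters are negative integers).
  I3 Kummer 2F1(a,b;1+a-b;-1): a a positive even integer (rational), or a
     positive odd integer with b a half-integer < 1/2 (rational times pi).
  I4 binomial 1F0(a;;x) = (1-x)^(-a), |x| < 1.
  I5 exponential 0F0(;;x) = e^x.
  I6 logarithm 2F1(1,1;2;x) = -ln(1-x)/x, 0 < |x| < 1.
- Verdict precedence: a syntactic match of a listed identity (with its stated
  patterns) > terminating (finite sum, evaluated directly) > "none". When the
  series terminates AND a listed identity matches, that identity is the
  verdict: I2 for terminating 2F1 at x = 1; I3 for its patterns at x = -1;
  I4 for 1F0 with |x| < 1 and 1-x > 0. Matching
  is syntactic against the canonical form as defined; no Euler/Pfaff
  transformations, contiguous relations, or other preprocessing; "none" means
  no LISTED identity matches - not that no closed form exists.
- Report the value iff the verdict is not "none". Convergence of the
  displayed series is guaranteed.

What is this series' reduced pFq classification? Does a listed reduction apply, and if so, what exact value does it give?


Canonical form: C = -5/6 times 1F1 with upper {-3}, lower {3/4}, x = 5/8. Verdict: terminating - upper parameter -3 makes this a finite sum (last index 3), evaluated exactly. Exact value: 6235/11088.

First insight: t_0 = -5/6 here, and the parameter 1/6 appears in both the upper and lower lists and cancels (alongside the other common factor).
Consecutive-term ratio: r(k) = (5/8) * (k-3) / [(k+3/4) (k+1)] - rational; roots negated = parameters, x = (5/8), C = -5/6.


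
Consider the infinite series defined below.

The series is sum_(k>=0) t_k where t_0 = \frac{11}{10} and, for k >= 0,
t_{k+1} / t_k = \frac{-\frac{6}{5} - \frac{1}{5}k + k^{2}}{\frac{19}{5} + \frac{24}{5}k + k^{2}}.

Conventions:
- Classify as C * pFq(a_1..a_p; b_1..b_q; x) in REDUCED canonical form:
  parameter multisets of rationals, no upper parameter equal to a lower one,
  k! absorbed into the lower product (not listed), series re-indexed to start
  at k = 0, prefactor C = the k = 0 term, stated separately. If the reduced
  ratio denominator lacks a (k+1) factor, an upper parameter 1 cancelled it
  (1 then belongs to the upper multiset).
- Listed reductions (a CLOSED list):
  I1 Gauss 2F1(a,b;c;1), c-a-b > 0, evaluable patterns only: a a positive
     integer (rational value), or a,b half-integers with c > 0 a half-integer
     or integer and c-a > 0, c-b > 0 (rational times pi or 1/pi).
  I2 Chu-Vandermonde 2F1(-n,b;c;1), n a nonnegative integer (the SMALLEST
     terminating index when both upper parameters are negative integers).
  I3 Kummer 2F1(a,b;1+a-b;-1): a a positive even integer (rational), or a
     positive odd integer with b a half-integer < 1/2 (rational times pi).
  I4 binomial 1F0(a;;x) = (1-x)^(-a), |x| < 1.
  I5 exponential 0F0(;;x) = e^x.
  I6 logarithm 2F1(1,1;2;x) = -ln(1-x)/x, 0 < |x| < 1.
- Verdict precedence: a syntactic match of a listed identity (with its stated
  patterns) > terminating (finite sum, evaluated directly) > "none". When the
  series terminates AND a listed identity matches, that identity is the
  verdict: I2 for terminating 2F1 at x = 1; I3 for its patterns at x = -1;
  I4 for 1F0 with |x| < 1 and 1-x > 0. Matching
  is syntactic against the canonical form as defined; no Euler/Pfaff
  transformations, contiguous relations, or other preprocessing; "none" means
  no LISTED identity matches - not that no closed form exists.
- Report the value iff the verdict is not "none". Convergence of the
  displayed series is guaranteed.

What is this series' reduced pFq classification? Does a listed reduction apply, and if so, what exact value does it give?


The series (x = 1) is 2F1: upper {-\frac{6}{5}, 1}, lower {\frac{19}{5}}, prefactor \frac{11}{10}. Verdict: the Gauss summation I1 applies (x = 1: the Gamma ratio telescopes since c-a-b = 4 > 0 and a = 1 in Z>0). Its exact value is \frac{77}{100}.

Key step: t_0 = \frac{11}{10} here, and the expanded ratio factors over Q; prefactor 11/10, roots give parameters.
Consecutive-term ratio: r(k) = 1 * (k-\frac{6}{5}) (k+1) / [(k+\frac{19}{5}) (k+1)] - rational in k, leading ratio 1; with t_0 = \frac{11}{10}, classification follows.


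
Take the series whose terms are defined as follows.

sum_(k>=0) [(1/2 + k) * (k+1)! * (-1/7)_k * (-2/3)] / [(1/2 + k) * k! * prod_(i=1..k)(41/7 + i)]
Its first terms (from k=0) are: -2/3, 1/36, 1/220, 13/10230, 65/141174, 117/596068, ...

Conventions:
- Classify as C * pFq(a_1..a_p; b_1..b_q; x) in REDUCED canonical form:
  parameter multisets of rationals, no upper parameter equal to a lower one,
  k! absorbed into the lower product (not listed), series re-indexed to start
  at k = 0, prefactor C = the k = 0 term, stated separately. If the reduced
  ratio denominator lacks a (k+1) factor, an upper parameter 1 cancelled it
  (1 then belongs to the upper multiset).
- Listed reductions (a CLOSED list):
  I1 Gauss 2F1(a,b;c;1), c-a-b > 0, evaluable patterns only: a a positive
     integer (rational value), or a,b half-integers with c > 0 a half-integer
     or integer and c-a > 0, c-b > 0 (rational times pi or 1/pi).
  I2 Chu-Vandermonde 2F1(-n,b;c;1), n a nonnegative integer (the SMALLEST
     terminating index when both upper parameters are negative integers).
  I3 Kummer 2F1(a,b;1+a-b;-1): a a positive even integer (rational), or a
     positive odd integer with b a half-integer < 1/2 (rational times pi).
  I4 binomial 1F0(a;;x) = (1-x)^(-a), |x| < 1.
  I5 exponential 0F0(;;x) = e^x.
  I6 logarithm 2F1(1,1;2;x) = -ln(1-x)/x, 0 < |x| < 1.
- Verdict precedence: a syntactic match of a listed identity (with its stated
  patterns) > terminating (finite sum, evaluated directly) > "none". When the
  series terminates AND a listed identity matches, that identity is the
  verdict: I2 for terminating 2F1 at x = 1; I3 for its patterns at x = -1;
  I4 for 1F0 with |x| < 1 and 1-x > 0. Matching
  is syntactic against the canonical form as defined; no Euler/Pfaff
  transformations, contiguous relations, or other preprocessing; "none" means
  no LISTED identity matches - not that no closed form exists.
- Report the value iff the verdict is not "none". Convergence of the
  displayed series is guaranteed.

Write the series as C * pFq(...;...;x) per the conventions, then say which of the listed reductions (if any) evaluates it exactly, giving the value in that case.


The series (x = 1) is 2F1: upper {-1/7, 2}, lower {48/7}, prefactor -2/3. Verdict: this is the Gauss summation I1 (x = 1: the Gamma ratio telescopes since c-a-b = 5 > 0 and a = 2 in Z>0). Value: -1394/2205.

The tell: t_0 being -2/3, k + 1/2 divides numerator and denominator alike; C = -2/3, x = 1 after cancelling.
Step ratio: r(k) = 1 * (k-1/7) (k+2) / [(k+48/7) (k+1)] - rational; roots negated = parameters, x = 1, C = -2/3.


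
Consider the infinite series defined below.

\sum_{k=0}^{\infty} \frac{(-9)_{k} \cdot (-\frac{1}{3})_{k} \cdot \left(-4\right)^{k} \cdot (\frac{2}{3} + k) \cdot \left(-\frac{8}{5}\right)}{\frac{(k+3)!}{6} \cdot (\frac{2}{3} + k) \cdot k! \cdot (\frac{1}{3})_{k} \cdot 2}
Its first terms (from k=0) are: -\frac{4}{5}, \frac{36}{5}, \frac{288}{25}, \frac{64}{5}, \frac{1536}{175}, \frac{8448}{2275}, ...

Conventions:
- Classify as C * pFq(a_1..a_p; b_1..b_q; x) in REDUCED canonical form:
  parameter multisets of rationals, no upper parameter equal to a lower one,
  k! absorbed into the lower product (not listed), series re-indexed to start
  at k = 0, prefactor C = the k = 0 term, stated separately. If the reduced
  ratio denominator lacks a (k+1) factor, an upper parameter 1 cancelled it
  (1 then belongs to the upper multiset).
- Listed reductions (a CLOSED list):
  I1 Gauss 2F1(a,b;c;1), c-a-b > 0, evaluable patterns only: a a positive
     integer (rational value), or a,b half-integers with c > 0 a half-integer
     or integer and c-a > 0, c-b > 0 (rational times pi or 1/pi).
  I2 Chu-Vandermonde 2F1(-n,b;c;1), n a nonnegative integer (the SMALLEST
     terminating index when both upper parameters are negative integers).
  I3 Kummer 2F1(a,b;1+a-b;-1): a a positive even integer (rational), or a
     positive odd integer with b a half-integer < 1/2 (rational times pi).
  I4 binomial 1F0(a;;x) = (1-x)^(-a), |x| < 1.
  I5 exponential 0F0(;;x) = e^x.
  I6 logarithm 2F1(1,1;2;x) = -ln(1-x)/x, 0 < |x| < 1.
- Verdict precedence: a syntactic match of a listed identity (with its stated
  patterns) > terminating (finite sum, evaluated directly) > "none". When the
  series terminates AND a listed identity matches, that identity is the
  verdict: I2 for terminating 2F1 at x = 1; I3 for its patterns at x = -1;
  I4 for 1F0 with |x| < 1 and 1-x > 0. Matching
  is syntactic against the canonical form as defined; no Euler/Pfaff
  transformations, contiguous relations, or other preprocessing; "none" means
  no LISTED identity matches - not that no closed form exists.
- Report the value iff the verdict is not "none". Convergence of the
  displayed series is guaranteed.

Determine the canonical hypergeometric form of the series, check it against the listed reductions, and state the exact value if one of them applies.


Key step: x = -4 and the factor k + 2/3 cancels (top and bottom), leaving prefactor -4/5.
Term ratio: r(k) = -4 * (k-9) (k-\frac{1}{3}) / [(k+\frac{1}{3}) (k+4) (k+1)] - rational in k, leading ratio -4; with t_0 = -\frac{4}{5}, classification follows.

The series (x = -4) is 2F2: upper {-9, -\frac{1}{3}}, lower {\frac{1}{3}, 4}, prefactor -\frac{4}{5}. Verdict: terminating at k = 9: the factor (-9)_k kills every later term; summing the 10 survivors is exact. Its exact value is \frac{42685997824}{962836875}.


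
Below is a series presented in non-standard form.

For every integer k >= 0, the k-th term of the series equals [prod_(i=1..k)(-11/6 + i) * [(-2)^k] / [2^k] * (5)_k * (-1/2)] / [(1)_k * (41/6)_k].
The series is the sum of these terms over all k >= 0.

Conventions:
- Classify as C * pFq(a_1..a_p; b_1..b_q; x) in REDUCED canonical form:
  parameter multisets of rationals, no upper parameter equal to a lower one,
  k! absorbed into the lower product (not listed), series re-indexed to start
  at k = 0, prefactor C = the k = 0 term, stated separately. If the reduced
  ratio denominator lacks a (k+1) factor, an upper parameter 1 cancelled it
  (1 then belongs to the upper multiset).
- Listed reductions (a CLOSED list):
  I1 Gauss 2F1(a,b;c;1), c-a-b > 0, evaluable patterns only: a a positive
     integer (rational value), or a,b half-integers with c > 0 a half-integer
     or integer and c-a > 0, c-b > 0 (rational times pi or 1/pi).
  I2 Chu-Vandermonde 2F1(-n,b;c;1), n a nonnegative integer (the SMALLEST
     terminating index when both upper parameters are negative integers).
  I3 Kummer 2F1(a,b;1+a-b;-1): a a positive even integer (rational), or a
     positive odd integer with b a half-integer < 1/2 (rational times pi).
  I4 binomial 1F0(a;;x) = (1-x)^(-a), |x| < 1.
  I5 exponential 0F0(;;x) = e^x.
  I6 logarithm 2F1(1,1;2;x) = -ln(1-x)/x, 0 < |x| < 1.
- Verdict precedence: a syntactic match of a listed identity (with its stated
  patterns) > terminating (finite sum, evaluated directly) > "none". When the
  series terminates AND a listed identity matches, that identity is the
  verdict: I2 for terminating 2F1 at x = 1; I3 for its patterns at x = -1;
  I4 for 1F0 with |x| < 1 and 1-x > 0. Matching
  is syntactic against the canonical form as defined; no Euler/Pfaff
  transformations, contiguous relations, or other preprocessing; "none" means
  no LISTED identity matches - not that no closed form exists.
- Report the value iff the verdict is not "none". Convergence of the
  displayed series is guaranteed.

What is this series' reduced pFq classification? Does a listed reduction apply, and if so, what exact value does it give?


Canonical form: C = -1/2 times 2F1 with upper {-5/6, 5}, lower {41/6}, x = -1. Verdict: none. No listed pattern accepts 2F1(-5/6, 5; 41/6; -1).

Key step: from the first term -1/2: the two k-th powers (prefactor -1/2) combine into one argument.
Step ratio: r(k) = (-1) * (k-5/6) (k+5) / [(k+41/6) (k+1)] - poly over poly, x = (-1) from leading terms; C = -1/2 at k = 0.


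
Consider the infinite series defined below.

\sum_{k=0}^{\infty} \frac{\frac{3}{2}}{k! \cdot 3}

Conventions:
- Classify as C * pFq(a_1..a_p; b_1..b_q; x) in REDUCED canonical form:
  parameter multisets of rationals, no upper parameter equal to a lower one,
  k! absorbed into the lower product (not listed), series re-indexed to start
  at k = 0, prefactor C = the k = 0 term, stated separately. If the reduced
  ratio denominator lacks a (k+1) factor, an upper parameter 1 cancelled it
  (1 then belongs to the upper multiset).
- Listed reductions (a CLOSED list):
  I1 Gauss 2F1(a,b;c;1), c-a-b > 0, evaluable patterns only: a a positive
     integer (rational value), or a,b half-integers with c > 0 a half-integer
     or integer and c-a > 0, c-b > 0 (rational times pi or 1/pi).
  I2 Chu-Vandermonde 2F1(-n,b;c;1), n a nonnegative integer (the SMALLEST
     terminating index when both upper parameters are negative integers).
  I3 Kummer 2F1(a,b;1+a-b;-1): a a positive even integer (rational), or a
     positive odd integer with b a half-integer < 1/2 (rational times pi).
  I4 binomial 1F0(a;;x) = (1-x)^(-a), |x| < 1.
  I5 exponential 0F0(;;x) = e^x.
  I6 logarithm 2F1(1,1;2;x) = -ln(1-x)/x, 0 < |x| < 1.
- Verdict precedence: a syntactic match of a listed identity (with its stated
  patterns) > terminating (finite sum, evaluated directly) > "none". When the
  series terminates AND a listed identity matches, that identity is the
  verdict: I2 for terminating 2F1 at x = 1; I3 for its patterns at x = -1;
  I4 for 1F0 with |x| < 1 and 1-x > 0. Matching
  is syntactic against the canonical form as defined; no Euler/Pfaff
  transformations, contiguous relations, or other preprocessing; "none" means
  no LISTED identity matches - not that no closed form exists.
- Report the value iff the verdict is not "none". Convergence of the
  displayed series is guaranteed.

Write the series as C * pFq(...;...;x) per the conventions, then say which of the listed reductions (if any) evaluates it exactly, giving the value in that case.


Classification (C = \frac{1}{2}): 0F0 with upper {-}, lower {-}, argument x = 1. Verdict: the exponential series (I5) matches (the 0F0 exponential series at x = 1). Its exact value is \frac{1}{2} \cdot e^{1}.

Structural cue: t_0 = \frac{1}{2} here, and the constant factors (C = 1/2, x = 1) combine into one prefactor.
Ratio: r(k) = 1 * 1 / [(k+1)] - rational; roots negated = parameters, x = 1, C = \frac{1}{2}.


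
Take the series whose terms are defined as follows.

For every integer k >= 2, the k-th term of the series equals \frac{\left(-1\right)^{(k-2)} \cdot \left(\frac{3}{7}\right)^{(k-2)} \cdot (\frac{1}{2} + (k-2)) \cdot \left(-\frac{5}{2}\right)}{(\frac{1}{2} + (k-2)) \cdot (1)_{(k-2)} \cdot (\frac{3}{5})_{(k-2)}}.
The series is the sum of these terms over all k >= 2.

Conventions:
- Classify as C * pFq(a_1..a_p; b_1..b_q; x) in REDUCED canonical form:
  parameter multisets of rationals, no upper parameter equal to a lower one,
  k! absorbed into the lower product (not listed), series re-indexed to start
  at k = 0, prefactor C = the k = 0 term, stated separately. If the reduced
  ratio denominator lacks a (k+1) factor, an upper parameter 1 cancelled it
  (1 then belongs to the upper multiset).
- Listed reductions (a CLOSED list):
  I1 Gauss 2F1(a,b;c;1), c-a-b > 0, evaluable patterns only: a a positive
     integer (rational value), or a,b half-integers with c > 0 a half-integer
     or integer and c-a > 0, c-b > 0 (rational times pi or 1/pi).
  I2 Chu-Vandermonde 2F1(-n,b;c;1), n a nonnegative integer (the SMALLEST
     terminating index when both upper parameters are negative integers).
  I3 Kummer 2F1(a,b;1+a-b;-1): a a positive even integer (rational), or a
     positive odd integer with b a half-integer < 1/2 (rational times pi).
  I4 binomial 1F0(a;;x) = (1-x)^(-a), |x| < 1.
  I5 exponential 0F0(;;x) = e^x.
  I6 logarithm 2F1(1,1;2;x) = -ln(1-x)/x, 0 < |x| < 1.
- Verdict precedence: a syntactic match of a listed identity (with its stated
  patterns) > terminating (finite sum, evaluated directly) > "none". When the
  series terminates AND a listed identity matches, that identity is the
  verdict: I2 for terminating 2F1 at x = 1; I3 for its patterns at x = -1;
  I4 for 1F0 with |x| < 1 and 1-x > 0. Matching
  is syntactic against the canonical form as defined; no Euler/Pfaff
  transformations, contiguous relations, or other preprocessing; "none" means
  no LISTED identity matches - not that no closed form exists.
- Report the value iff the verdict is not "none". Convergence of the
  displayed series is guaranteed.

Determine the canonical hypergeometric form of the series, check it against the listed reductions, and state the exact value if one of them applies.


Prefactor -\frac{5}{2}, argument -\frac{3}{7}: 0F1 with upper {-} over lower {\frac{3}{5}}. Verdict: no listed reduction: x = -\frac{3}{7} and upper {-} fail every I1-I6 pattern.

Key observation: with t_0 = -\frac{5}{2}, the (-1)^k factor (C = -5/2) folds into the argument's sign.
Term ratio: r(k) = -\frac{3}{7} * 1 / [(k+\frac{3}{5}) (k+1)] - rational; roots negated = parameters, x = -\frac{3}{7}, C = -\frac{5}{2}.


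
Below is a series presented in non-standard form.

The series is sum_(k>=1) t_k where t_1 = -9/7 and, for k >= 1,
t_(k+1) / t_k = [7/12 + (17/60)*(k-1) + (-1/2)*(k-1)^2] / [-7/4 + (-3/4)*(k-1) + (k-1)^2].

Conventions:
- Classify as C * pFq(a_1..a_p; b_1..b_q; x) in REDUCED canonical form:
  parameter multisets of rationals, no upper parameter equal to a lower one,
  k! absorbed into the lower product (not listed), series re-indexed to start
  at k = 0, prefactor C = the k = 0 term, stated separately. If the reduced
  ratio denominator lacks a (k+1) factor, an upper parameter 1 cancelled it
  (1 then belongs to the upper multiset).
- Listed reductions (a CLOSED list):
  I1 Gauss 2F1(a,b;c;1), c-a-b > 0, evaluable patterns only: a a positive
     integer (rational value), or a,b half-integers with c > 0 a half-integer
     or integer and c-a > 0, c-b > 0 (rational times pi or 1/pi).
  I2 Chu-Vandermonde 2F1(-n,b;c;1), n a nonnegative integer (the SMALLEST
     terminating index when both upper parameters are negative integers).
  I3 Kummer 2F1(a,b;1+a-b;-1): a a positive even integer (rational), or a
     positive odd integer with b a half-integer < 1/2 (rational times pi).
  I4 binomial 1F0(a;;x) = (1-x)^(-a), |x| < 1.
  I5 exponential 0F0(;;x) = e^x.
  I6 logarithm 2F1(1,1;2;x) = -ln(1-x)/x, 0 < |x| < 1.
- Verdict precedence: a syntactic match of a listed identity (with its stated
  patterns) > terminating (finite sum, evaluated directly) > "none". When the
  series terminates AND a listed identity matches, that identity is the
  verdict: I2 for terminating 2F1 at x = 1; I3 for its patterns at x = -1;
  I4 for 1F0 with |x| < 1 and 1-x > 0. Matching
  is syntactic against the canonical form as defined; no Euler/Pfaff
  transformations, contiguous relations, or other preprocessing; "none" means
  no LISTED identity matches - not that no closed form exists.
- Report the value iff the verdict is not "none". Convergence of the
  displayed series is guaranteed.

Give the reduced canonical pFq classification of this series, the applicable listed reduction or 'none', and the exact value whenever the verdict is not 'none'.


With C = -9/7: the canonical form is 2F1(-7/5, 5/6; -7/4; -1/2). Verdict: none. Every listed pattern misses the 2F1 form at -1/2, upper {-7/5, 5/6}.

The tell: from the first term -9/7: roots of the ratio polynomials (C = -9/7) are the negated parameters.
Ratio: r(k) = (-1/2) * (k-7/5) (k+5/6) / [(k-7/4) (k+1)] - rational in k. x = (-1/2); t_0 = -9/7; negate the roots.


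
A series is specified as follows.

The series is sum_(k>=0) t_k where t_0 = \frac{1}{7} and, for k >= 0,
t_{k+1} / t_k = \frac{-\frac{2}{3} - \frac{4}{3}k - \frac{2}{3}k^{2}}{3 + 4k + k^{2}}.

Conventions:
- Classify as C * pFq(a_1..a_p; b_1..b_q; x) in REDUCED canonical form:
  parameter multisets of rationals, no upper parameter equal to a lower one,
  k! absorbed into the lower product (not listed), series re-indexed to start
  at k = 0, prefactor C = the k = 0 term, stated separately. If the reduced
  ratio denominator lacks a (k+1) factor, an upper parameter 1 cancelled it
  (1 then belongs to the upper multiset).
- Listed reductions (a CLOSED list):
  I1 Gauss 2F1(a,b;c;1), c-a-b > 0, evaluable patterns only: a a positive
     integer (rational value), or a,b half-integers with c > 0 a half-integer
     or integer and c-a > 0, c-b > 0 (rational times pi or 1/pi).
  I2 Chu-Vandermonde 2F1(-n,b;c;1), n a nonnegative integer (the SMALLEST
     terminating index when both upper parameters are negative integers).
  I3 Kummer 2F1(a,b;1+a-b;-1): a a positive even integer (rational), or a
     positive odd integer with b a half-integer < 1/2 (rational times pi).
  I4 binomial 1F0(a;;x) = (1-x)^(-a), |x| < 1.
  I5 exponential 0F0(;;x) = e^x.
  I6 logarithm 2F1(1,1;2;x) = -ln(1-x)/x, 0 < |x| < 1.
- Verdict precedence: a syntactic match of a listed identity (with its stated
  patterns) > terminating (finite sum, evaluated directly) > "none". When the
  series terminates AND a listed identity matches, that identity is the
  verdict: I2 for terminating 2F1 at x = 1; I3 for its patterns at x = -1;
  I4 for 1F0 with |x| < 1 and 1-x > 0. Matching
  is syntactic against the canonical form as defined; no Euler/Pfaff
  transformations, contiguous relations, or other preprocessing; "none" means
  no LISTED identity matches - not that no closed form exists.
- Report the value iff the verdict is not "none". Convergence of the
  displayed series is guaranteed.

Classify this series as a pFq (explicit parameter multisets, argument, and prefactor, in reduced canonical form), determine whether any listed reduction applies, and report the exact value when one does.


This is \frac{1}{7} * 2F1(1, 1; 3; -\frac{2}{3}) in reduced canonical form. Verdict: none. A 2F1 with upper {1, 1} fits none of I1-I6 at x = -\frac{2}{3}; the sum runs forever.

Structural cue: t_0 being \frac{1}{7}, the expanded ratio factors over Q; prefactor 1/7, roots give parameters.
Adjacent-term ratio: r(k) = -\frac{2}{3} * (k+1) (k+1) / [(k+3) (k+1)] - poly over poly, x = -\frac{2}{3} from leading terms; C = \frac{1}{7} at k = 0.


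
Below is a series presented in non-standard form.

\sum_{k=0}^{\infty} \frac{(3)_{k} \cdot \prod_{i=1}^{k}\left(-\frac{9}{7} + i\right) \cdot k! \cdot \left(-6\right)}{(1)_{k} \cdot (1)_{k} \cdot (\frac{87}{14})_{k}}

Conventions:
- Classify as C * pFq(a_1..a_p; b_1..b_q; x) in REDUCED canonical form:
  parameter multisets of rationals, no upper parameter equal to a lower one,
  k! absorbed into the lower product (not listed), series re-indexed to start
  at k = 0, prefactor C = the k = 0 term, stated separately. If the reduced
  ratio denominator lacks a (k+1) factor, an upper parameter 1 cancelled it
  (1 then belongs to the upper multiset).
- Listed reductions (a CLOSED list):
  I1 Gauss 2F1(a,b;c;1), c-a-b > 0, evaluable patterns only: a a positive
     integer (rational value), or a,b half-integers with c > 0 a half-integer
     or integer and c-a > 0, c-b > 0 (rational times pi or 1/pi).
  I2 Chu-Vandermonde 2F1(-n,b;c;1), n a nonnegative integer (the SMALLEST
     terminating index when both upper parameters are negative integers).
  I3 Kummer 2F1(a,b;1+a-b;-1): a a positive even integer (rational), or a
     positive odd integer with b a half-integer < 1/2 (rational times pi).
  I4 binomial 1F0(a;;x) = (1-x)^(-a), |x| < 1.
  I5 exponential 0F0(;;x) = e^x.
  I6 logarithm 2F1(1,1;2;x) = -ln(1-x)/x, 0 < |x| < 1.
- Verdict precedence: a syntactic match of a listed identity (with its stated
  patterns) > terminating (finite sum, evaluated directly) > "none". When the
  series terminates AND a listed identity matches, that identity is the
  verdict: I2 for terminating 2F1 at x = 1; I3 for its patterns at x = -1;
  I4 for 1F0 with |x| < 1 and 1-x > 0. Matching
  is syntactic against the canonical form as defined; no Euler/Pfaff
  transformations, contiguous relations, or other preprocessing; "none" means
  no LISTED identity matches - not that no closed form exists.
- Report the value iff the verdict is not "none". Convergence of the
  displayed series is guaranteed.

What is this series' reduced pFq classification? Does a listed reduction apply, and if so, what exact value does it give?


The series (x = 1) is 2F1: upper {-\frac{2}{7}, 3}, lower {\frac{87}{14}}, prefactor -6. Verdict: Gauss's theorem (I1) fires (x = 1: the Gamma ratio telescopes since c-a-b = 7/2 > 0 and a = 3 in Z>0). Value: -\frac{129210}{26411}.

Key observation: x = 1 and the parameter 1 appears in both the upper and lower lists and cancels.
Adjacent-term ratio: r(k) = 1 * (k-\frac{2}{7}) (k+3) / [(k+\frac{87}{14}) (k+1)] - poly over poly, x = 1 from leading terms; C = -6 at k = 0.


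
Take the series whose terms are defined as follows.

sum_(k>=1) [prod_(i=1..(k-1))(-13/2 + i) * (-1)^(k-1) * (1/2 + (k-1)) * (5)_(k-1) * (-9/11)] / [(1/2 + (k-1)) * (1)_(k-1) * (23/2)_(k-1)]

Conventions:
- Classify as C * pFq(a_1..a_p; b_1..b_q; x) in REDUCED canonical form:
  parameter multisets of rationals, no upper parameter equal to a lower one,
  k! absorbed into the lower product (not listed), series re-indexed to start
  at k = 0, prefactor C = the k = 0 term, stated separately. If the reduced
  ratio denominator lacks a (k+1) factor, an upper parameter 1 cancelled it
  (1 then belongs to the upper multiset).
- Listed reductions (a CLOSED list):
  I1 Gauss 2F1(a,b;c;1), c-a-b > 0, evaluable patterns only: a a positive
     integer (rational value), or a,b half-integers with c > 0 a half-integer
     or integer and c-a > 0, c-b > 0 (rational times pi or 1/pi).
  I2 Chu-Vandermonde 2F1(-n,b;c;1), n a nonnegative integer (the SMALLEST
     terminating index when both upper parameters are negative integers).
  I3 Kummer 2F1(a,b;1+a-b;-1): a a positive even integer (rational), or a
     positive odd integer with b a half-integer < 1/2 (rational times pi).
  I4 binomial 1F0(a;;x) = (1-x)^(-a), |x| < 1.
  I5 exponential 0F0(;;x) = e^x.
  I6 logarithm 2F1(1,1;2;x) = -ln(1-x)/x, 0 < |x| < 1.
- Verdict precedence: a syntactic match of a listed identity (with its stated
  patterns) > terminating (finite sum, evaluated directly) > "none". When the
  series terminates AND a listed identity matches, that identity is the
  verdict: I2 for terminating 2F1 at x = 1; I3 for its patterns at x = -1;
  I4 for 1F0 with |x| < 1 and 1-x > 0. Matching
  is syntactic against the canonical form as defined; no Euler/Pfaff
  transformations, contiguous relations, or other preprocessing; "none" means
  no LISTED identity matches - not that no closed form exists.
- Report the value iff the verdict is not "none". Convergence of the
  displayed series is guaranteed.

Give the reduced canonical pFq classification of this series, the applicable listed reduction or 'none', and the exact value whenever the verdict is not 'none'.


Structural cue: from the first term -9/11: striking the common factor k + 1/2 reduces the term (C = -9/11).
Step ratio: r(k) = (-1) * (k-11/2) (k+5) / [(k+23/2) (k+1)] - rational in k, leading ratio (-1); with t_0 = -9/11, classification follows.

x = -1 here; the reduced form reads 2F1, upper {-11/2, 5}, lower {23/2}, C = -9/11. Verdict: Kummer's theorem (I3) fires (x = -1; c = 23/2 equals 1+a-b for upper {-11/2, 5}: listed pattern). Its exact value is (-35712495/16777216) * pi.


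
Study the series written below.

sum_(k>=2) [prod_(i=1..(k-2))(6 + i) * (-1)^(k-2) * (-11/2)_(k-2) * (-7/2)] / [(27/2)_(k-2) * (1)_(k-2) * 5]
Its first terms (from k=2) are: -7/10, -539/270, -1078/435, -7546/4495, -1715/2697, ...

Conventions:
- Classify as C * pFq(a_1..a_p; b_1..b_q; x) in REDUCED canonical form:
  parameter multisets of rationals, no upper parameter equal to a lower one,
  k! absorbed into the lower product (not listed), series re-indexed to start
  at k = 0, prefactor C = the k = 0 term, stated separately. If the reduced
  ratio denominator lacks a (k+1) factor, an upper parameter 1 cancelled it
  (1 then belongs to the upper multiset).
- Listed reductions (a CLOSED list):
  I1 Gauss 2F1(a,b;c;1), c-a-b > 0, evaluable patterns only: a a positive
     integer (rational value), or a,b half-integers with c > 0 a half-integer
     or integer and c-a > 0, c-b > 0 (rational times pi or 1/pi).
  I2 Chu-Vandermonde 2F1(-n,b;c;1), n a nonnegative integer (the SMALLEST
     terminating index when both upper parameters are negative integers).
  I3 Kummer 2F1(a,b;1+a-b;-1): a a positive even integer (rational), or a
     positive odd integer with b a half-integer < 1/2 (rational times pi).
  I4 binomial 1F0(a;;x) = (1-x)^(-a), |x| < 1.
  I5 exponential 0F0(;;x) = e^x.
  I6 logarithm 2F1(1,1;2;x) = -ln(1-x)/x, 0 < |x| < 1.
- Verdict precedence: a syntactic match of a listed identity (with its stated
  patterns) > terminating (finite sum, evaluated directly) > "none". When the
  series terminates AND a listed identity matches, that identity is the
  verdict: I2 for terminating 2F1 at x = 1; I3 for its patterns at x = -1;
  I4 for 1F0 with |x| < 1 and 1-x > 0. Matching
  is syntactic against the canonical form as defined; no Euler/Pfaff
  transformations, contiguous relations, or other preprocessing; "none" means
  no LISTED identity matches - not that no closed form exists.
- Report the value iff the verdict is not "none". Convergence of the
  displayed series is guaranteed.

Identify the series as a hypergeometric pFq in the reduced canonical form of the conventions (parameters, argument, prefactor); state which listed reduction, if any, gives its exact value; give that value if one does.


This is -7/10 * 2F1(-11/2, 7; 27/2; -1) in reduced canonical form. Verdict at x = -1: Kummer's theorem (I3) matches (x = -1; c = 27/2 equals 1+a-b for upper {-11/2, 7}: listed pattern). Exact value: (-1301375075/536870912) * pi.

Key observation: x = (-1) and (1)_k (C = -7/10) is k! itself.
Term ratio: r(k) = (-1) * (k-11/2) (k+7) / [(k+27/2) (k+1)] - poly over poly, x = (-1) from leading terms; C = -7/10 at k = 0.


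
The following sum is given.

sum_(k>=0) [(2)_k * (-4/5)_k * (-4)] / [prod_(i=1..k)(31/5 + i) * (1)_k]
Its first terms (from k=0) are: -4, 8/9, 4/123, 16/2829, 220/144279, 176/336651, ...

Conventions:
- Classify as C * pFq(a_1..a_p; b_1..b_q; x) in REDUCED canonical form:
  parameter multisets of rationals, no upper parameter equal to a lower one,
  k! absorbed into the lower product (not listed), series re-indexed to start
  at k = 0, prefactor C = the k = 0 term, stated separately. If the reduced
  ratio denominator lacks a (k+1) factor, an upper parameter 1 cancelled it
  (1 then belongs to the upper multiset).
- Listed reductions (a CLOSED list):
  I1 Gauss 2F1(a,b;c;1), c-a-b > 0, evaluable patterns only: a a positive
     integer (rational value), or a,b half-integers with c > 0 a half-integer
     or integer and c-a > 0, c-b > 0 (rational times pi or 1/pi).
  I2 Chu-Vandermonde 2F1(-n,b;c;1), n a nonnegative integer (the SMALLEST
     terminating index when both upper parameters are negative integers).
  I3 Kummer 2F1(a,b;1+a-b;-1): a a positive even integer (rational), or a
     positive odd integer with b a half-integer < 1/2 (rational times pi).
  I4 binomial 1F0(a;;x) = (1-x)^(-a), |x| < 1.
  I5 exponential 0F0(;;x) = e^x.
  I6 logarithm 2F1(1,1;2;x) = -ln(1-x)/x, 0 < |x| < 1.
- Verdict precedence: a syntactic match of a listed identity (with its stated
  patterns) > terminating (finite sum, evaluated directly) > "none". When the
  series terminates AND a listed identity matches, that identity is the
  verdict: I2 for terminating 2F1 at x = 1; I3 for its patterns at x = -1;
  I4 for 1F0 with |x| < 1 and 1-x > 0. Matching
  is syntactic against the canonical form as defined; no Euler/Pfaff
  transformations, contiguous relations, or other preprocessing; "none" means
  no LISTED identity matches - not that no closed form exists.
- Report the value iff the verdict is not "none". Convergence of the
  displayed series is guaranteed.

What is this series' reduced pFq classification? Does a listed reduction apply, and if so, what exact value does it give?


The series (x = 1) is 2F1: upper {-4/5, 2}, lower {36/5}, prefactor -4. Verdict at x = 1: Gauss's theorem (I1) matches (x = 1: the Gamma ratio telescopes since c-a-b = 6 > 0 and a = 2 in Z>0). Its exact value is -1612/525.

The tell: x = 1 and (1)_k (C = -4) is k! itself.
Consecutive-term ratio: r(k) = 1 * (k-4/5) (k+2) / [(k+36/5) (k+1)] ; factor over Q: parameters, x = 1, and C = -4.


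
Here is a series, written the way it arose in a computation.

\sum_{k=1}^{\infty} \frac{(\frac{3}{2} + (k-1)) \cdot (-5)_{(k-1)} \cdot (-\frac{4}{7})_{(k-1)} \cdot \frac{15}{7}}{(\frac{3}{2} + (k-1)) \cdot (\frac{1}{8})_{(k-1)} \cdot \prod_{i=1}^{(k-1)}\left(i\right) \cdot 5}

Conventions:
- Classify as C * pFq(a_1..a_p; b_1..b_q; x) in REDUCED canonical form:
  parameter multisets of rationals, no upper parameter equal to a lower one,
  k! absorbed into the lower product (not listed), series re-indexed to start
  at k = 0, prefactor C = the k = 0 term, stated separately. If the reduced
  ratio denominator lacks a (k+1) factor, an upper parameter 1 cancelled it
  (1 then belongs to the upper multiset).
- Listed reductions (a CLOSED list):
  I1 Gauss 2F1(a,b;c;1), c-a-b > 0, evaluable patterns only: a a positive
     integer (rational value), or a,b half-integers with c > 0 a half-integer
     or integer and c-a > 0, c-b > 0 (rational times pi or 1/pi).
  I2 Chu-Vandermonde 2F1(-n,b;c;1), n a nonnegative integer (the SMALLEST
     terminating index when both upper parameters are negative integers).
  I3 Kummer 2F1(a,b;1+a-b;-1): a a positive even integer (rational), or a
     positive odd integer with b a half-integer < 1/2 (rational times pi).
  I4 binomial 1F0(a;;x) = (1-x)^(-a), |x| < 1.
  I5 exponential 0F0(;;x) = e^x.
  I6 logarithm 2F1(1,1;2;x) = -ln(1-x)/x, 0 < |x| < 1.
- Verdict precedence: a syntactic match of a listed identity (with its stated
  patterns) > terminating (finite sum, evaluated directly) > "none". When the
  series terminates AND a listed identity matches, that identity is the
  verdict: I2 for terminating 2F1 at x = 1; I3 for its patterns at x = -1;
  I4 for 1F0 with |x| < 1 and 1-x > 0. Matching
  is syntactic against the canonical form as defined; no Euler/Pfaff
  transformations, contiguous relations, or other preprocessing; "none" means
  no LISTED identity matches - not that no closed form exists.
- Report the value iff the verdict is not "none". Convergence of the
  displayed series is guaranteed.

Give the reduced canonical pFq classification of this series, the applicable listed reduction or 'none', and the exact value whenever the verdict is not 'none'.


Structural cue: from the first term \frac{3}{7}: striking the common factor k + 3/2 reduces the term (prefactor 3/7).
Consecutive-term ratio: r(k) = 1 * (k-5) (k-\frac{4}{7}) / [(k+\frac{1}{8}) (k+1)] - rational in k, leading ratio 1; with t_0 = \frac{3}{7}, classification follows.

x = 1 here; the reduced form reads 2F1, upper {-5, -\frac{4}{7}}, lower {\frac{1}{8}}, C = \frac{3}{7}. Verdict at x = 1: Vandermonde's identity (I2) matches (terminating 2F1 at x = 1 with n = 5, b = -4/7, c = \frac{1}{8}). Exact value: \frac{676828659}{110001815}.
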